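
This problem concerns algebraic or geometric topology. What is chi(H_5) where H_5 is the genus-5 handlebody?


A genus-g handlebody deformation retracts to a wedge of g circles.
chi(vee_g S^1) = 1 - g.
chi(H_5) = 1 - 5 = -4

-4


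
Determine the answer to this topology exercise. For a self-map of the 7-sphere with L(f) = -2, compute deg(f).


L(f) = 1 + (-1)^7 deg(f) on S^7.
-2 = 1 + (-1)^7 * deg(f)
(-1)^7 * deg(f) = -3
deg(f) = 3

3


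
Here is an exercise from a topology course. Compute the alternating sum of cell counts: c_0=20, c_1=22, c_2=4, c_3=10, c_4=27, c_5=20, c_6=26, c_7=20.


chi = sum_k (-1)^k c_k.
= (-1)^0*20 + (-1)^1*22 + (-1)^2*4 + (-1)^3*10 + (-1)^4*27 + (-1)^5*20 + (-1)^6*26 + (-1)^7*20
= (20) + (-22) + (4) + (-10) + (27) + (-20) + (26) + (-20)
= 5

5


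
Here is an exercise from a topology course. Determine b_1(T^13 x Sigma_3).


pi_1(A x B) = pi_1(A) x pi_1(B); rank of abelianization = b_1.
b_1(T^13) = 13, b_1(Sigma_3) = 2*3 = 6.
b_1(product) = 13 + 6 = 19

19


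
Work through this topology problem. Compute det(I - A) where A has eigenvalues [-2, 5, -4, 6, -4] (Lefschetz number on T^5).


For a torus self-map: L(f) = det(I - A) where A acts on H_1.
L(f) = (1--2) * (1-5) * (1--4) * (1-6) * (1--4) = 3 * -4 * 5 * -5 * 5 = 1500

1500


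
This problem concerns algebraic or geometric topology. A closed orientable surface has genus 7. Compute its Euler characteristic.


For a closed orientable surface of genus g: chi = 2 - 2g.
Here g = 7.
chi = 2 - 2*7 = 2 - 14 = -12

-12


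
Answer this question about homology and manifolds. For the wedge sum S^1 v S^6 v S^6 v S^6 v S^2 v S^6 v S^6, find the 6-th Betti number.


For a wedge of spheres, H_k (k>0) is free on one generator per sphere of dimension k.
Spheres of dimension 6: count = 5.
b_6 = 5

5


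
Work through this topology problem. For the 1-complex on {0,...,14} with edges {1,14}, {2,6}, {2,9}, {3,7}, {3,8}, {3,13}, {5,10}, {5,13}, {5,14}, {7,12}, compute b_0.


Run DFS/union-find over 15 vertices.
V = 15, E = 10.
Number of components = 5

5


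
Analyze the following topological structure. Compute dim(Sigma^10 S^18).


Each suspension raises dimension by 1: Sigma S^n = S^{n+1}.
Sigma^10 S^18 = S^{18+10} = S^28

28


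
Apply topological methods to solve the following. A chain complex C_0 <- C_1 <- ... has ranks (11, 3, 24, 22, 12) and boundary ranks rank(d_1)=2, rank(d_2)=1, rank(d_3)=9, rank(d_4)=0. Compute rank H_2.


rank H_k = rank(ker d_k) - rank(im d_{k+1}).
rank(ker d_2) = rank(C_2) - rank(d_2) = 24 - 1 = 23.
rank(im d_{2+1}) = 9.
rank H_2 = 23 - 9 = 14

14


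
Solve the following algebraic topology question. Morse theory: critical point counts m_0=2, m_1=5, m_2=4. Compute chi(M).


Morse theory: chi(M) = sum_k (-1)^k m_k where m_k = #(index-k critical points).
= (2) + (-5) + (4) = 1

1


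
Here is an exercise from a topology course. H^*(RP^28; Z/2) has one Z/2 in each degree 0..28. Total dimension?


H^k(RP^28; Z/2) = Z/2 for each 0 <= k <= 28.
Total dimension = 28 + 1 = 29

29


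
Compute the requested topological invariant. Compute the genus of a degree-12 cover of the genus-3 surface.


For an n-sheeted cover: chi(E) = n * chi(B).
chi(Sigma_3) = 2 - 2*3 = -4.
chi(E) = 12 * (-4) = -48.
genus(E) = (2 - chi(E))/2 = (2 - (-48))/2 = 50/2 = 25

25


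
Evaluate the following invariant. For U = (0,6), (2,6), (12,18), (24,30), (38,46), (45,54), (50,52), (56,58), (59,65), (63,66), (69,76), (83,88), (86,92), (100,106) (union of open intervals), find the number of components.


Sort and merge overlapping open intervals.
Merged: (0,6), (12,18), (24,30), (38,54), (56,58), (59,66), (69,76), (83,92), (100,106).
Number of components = 9

9


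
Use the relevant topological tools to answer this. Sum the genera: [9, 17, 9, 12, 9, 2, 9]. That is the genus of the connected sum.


Genus is additive under connected sum of orientable surfaces.
g = 9 + 17 + 9 + 12 + 9 + 2 + 9 = 67

67


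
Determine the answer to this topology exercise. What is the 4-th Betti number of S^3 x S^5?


Each S^d has Poincare polynomial 1 + t^d.
The product S^3 x S^5 has Poincare polynomial prod(1+t^d_i).
Expanding: b_0=1, b_3=1, b_5=1, b_8=1.
b_4 = 0

0


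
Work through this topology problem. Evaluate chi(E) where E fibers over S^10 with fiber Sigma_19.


chi(S^10) = 2 (n even), chi(Sigma_19) = 2 - 2*19 = -36.
chi(E) = 2 * (-36) = -72

-72


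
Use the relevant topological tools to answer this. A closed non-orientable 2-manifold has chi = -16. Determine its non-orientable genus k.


chi = 2 - k for closed non-orientable surfaces with k crosscaps.
-16 = 2 - k
k = 2 - (-16) = 18

18


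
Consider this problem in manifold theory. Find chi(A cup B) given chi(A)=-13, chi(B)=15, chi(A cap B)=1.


chi(A cup B) = chi(A) + chi(B) - chi(A cap B)
= -13 + (15) - (1)
= 1

1


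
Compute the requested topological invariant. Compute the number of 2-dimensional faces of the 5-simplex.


Delta^5 has 5+1 vertices. A 2-face is a choice of 2+1 vertices.
f_2 = C(5+1, 2+1) = C(6,3) = 20

20


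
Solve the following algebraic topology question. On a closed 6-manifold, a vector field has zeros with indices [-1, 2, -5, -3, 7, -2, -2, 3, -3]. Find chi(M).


Poincare-Hopf: chi(M) = sum of indices of zeros.
chi = (-1) + (2) + (-5) + (-3) + (7) + (-2) + (-2) + (3) + (-3) = -4

-4


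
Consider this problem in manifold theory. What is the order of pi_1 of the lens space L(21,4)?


pi_1(L(p,q)) = Z/pZ for any q coprime to p.
|pi_1(L(21,4))| = 21

21


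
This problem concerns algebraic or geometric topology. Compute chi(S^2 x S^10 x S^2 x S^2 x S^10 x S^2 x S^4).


chi is multiplicative: chi(X x Y) = chi(X) chi(Y).
Each even-dim sphere has chi = 2. There are 7 factors.
chi = 2^7 = 128

128


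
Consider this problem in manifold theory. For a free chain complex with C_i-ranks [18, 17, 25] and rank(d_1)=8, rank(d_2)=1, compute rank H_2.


rank H_k = rank(ker d_k) - rank(im d_{k+1}).
rank(ker d_2) = rank(C_2) - rank(d_2) = 25 - 1 = 24.
rank(im d_{2+1}) = 0.
rank H_2 = 24 - 0 = 24

24


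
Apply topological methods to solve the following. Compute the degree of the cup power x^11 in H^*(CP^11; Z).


|x| = 2 in H^*(CP^n).
|x^11| = 11 * |x| = 11 * 2 = 22

22


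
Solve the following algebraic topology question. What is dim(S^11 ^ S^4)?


S^m ^ S^n = S^{m+n}.
k = 11 + 4 = 15

15


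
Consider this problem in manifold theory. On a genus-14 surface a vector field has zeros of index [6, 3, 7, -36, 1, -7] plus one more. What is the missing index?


Poincare-Hopf: sum of indices = chi(M).
chi(Sigma_14) = 2 - 2*14 = -26.
Sum of known indices = -26.
x = chi - (sum known) = -26 - (-26) = 0

0


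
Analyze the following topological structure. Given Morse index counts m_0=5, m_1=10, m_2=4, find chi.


Morse theory: chi(M) = sum_k (-1)^k m_k where m_k = #(index-k critical points).
= (5) + (-10) + (4) = -1

-1


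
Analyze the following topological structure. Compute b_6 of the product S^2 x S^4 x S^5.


Each S^d has Poincare polynomial 1 + t^d.
The product S^2 x S^4 x S^5 has Poincare polynomial prod(1+t^d_i).
Expanding: b_0=1, b_2=1, b_4=1, b_5=1, b_6=1, b_7=1, b_9=1, b_11=1.
b_6 = 1

1


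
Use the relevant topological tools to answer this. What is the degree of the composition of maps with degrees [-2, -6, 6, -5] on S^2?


Degree is multiplicative: deg(composition) = product of degrees.
= (-2) * (-6) * (6) * (-5) = -360

-360


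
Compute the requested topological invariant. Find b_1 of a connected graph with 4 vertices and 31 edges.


For a connected graph: rank(pi_1) = b_1 = E - V + 1 = 1 - chi.
chi = V - E = 4 - 31 = -27.
rank = 1 - (-27) = 31 - 4 + 1 = 28

28


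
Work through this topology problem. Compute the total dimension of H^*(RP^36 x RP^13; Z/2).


dim H^*(RP^n; Z/2) = n+1 (one Z/2 in each degree 0..n).
Total Betti number is multiplicative.
Total = (36+1) * (13+1) = 37 * 14 = 518

518


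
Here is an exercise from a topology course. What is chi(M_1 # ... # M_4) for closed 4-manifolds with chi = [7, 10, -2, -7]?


For n-manifolds: chi(A#B) = chi(A) + chi(B) - chi(S^4).
chi(S^4) = 1 + (-1)^4 = 2.
chi(#) = (sum chi_i) - (4-1)*chi(S^4) = 8 - 3*2 = 2

2


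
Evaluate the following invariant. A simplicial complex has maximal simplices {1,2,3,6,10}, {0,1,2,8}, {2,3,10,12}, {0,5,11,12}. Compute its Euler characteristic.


Enumerate all faces; f-vector: f_0=10, f_1=24, f_2=21, f_3=8, f_4=1.
chi = sum (-1)^k f_k = 0

0


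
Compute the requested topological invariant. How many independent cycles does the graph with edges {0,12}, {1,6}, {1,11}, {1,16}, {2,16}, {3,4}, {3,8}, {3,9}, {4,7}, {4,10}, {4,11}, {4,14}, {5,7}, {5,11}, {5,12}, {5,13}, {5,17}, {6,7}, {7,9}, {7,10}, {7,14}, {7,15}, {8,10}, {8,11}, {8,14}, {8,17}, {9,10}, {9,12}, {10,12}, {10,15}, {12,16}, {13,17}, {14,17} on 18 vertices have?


b_1 = E - V + (number of components).
E = 33, V = 18, components = 1.
b_1 = 33 - 18 + 1 = 16

16


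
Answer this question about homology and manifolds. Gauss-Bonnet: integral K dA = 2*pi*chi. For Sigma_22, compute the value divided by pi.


Gauss-Bonnet: integral K dA = 2*pi*chi(M).
chi(Sigma_22) = 2 - 2*22 = -42.
(integral K dA)/pi = 2*chi = 2*(-42) = -84

-84


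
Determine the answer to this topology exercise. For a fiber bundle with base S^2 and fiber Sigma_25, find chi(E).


chi(S^2) = 2 (n even), chi(Sigma_25) = 2 - 2*25 = -48.
chi(E) = 2 * (-48) = -96

-96


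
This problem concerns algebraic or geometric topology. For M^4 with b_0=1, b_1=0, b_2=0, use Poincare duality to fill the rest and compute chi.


By Poincare duality b_k = b_{4-k}, so full Betti numbers: b_0=1, b_1=0, b_2=0, b_3=0, b_4=1.
chi = sum (-1)^k b_k = 2

2


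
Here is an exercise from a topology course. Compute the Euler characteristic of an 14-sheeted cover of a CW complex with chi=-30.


For a finite covering: chi(E) = (number of sheets) * chi(B).
chi(E) = 14 * (-30) = -420

-420


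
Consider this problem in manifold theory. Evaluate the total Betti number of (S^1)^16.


b_k(T^16) = C(16,k), so the sum over k is sum_k C(16,k) = 2^16.
Total = 2^16 = 65536

65536


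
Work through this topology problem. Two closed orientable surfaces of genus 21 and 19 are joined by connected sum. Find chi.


chi(Sigma_21) = 2 - 2*21 = -40
chi(Sigma_19) = 2 - 2*19 = -36
For surfaces: chi(A#B) = chi(A) + chi(B) - 2.
chi = -40 + -36 - 2 = -78

-78


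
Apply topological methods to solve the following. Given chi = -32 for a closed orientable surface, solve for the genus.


chi = 2 - 2g for closed orientable surfaces.
-32 = 2 - 2g
2g = 2 - (-32) = 34
g = 17

17


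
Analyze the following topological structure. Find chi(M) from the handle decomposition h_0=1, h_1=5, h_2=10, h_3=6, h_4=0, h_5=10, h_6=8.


Handles of index k contribute (-1)^k to chi (same as CW cells).
chi = (1) + (-5) + (10) + (-6) + (0) + (-10) + (8) = -2

-2


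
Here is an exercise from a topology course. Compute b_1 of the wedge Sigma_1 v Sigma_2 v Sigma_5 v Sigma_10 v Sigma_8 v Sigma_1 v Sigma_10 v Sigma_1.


For a wedge X v Y: reduced H_k(X v Y) = H_k(X) + H_k(Y).
Each Sigma_g contributes b_1 = 2g.
b_1 = 2 + 4 + 10 + 20 + 16 + 2 + 20 + 2 = 76

76


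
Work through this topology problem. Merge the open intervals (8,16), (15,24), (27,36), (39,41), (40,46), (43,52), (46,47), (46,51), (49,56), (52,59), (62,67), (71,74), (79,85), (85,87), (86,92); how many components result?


Sort and merge overlapping open intervals.
Merged: (8,24), (27,36), (39,59), (62,67), (71,74), (79,85), (85,92).
Number of components = 7

7


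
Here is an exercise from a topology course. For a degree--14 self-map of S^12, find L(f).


On S^12: L(f) = tr(f_0*) + (-1)^12 tr(f_12*) = 1 + (-1)^12 * deg(f).
L(f) = 1 + (-1)^12 * -14 = 1 + -14 = -13

-13


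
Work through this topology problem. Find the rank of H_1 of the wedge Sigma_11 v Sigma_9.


For a wedge: H_1(A v B) = H_1(A) + H_1(B).
b_1(Sigma_11) = 22, b_1(Sigma_9) = 18.
b_1 = 22 + 18 = 40

40


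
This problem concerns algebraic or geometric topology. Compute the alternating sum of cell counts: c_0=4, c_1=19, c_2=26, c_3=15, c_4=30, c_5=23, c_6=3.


chi = sum_k (-1)^k c_k.
= (-1)^0*4 + (-1)^1*19 + (-1)^2*26 + (-1)^3*15 + (-1)^4*30 + (-1)^5*23 + (-1)^6*3
= (4) + (-19) + (26) + (-15) + (30) + (-23) + (3)
= 6

6


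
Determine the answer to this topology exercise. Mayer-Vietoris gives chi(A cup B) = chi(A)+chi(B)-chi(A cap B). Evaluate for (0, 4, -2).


chi(A cup B) = chi(A) + chi(B) - chi(A cap B)
= 0 + (4) - (-2)
= 6

6


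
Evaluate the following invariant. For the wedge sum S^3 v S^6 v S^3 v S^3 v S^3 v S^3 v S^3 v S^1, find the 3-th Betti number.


For a wedge of spheres, H_k (k>0) is free on one generator per sphere of dimension k.
Spheres of dimension 3: count = 6.
b_3 = 6

6


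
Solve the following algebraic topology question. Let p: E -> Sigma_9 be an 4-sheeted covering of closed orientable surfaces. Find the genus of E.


For an n-sheeted cover: chi(E) = n * chi(B).
chi(Sigma_9) = 2 - 2*9 = -16.
chi(E) = 4 * (-16) = -64.
genus(E) = (2 - chi(E))/2 = (2 - (-64))/2 = 66/2 = 33

33


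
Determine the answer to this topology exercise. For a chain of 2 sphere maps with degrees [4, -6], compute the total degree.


Degree is multiplicative: deg(composition) = product of degrees.
= (4) * (-6) = -24

-24


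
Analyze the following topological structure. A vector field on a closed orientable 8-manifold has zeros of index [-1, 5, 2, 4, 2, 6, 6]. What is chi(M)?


Poincare-Hopf: chi(M) = sum of indices of zeros.
chi = (-1) + (5) + (2) + (4) + (2) + (6) + (6) = 24

24


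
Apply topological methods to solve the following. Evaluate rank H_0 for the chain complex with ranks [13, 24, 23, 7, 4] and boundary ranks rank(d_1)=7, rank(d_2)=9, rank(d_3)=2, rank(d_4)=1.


rank H_k = rank(ker d_k) - rank(im d_{k+1}).
rank(ker d_0) = rank(C_0) - rank(d_0) = 13 - 0 = 13.
rank(im d_{0+1}) = 7.
rank H_0 = 13 - 7 = 6

6


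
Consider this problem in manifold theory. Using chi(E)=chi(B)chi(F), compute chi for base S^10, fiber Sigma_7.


chi(S^10) = 2 (n even), chi(Sigma_7) = 2 - 2*7 = -12.
chi(E) = 2 * (-12) = -24

-24


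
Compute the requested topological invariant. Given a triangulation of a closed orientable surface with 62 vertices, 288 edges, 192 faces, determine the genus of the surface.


chi = V - E + F = 62 - 288 + 192 = -34
For orientable closed surface: chi = 2 - 2g, so g = (2 - chi)/2.
g = (2 - (-34)) / 2 = 36 / 2 = 18

18


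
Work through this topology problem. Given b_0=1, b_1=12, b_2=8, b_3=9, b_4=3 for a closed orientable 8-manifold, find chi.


By Poincare duality b_k = b_{8-k}, so full Betti numbers: b_0=1, b_1=12, b_2=8, b_3=9, b_4=3, b_5=9, b_6=8, b_7=12, b_8=1.
chi = sum (-1)^k b_k = -21

-21


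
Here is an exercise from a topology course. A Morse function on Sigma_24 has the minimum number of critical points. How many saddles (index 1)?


A perfect Morse function has m_k = b_k.
For Sigma_24: b_0=1, b_1=2g=48, b_2=1.
Saddles m_1 = 2g = 48

48


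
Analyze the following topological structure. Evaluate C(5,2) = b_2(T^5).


By the Kunneth formula, b_k(T^n) = C(n,k).
b_2(T^5) = C(5,2).
C(5,2) = 5!/(2!*3!) = 10

10


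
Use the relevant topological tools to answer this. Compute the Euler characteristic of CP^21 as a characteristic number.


For any closed oriented manifold, <e(TM),[M]> = chi(M).
chi(CP^21) = 21+1 = 22

22


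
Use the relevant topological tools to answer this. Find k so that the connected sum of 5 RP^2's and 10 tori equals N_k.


Since a >= 1, the sum is non-orientable; each T^2 can be replaced by RP^2 # RP^2 (since T^2#RP^2 = 3RP^2).
Total crosscaps k = 5 + 2*10 = 25.
Check via chi: chi = 5*1 + 10*0 - (5+10-1)*2 = -23 = 2 - k = -23. Consistent.

25


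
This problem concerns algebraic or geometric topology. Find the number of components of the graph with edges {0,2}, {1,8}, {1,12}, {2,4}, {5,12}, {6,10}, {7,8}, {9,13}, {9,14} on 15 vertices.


Run DFS/union-find over 15 vertices.
V = 15, E = 9.
Number of components = 6

6


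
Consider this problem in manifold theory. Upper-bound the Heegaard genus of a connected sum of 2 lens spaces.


Heegaard genus satisfies g(A#B) <= g(A) + g(B).
Each lens space has g = 1.
Upper bound: 2 * 1 = 2

2


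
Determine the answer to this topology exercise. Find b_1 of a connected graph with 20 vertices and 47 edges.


For a connected graph: rank(pi_1) = b_1 = E - V + 1 = 1 - chi.
chi = V - E = 20 - 47 = -27.
rank = 1 - (-27) = 47 - 20 + 1 = 28

28


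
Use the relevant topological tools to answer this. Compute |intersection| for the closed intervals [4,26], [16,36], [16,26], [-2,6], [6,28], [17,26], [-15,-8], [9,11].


Intersection = [max(a_i), min(b_i)] = [17, -8].
Since 17 > -8, the intersection is empty.
Length = 0

0


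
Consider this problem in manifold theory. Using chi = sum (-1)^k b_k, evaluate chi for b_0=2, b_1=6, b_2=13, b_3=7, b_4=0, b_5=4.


chi = sum_k (-1)^k b_k.
= (2) + (-6) + (13) + (-7) + (0) + (-4)
= -2

-2


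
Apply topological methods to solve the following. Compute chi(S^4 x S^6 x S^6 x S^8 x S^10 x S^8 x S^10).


chi is multiplicative: chi(X x Y) = chi(X) chi(Y).
Each even-dim sphere has chi = 2. There are 7 factors.
chi = 2^7 = 128

128


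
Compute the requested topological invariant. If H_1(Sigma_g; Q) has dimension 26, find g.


For a closed orientable surface: b_1 = 2g.
26 = 2g
g = 26 / 2 = 13

13


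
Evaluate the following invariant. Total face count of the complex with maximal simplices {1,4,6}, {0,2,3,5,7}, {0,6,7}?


Each maximal simplex on m vertices has 2^m - 1 nonempty faces.
Take the union (dedupe shared faces).
Total distinct faces = 41

41


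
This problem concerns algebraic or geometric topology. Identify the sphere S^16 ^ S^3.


S^m ^ S^n = S^{m+n}.
k = 16 + 3 = 19

19


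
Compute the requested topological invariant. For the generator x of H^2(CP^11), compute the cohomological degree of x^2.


|x| = 2 in H^*(CP^n).
|x^2| = 2 * |x| = 2 * 2 = 4

4


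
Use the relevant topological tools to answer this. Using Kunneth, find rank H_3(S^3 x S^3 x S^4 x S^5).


Each S^d has Poincare polynomial 1 + t^d.
The product S^3 x S^3 x S^4 x S^5 has Poincare polynomial prod(1+t^d_i).
Expanding: b_0=1, b_3=2, b_4=1, b_5=1, b_6=1, b_7=2, b_8=2, b_9=1, b_10=1, b_11=1, b_12=2, b_15=1.
b_3 = 2

2


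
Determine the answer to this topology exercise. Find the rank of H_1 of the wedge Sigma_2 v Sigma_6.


For a wedge: H_1(A v B) = H_1(A) + H_1(B).
b_1(Sigma_2) = 4, b_1(Sigma_6) = 12.
b_1 = 4 + 12 = 16

16


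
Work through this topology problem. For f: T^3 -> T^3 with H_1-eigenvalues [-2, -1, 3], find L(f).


For a torus self-map: L(f) = det(I - A) where A acts on H_1.
L(f) = (1--2) * (1--1) * (1-3) = 3 * 2 * -2 = -12

-12


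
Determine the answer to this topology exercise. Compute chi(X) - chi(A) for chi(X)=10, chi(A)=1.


Relative Euler characteristic: chi(X, A) = chi(X) - chi(A).
= 10 - (1) = 9

9


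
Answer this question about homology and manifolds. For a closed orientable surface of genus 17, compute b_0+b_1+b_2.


For Sigma_17: b_0 = 1, b_1 = 2g = 34, b_2 = 1.
Total = 1 + 34 + 1 = 36

36


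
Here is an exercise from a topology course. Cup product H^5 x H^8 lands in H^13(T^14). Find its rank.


Cup product: H^p x H^q -> H^{p+q}; here p+q = 5+8 = 13.
rank H^k(T^n) = C(n,k).
C(14,13) = 14

14


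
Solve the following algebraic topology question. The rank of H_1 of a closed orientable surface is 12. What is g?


For a closed orientable surface: b_1 = 2g.
12 = 2g
g = 12 / 2 = 6

6


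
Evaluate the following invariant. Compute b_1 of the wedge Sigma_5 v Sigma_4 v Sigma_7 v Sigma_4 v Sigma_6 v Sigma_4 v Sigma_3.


For a wedge X v Y: reduced H_k(X v Y) = H_k(X) + H_k(Y).
Each Sigma_g contributes b_1 = 2g.
b_1 = 10 + 8 + 14 + 8 + 12 + 8 + 6 = 66

66


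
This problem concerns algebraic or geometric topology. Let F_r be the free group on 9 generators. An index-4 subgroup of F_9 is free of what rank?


Nielsen-Schreier: an index-n subgroup of F_r is free of rank 1 + n(r-1).
Equivalently: chi(cover) = n*chi(base); chi(vee_r S^1) = 1 - 9 = -8.
chi(E) = 4*(-8) = -32; rank = 1 - chi(E) = 1 - (-32) = 33.
rank = 1 + 4*(9-1) = 1 + 32 = 33

33


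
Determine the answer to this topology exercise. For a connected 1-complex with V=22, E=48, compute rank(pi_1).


For a connected graph: rank(pi_1) = b_1 = E - V + 1 = 1 - chi.
chi = V - E = 22 - 48 = -26.
rank = 1 - (-26) = 48 - 22 + 1 = 27

27


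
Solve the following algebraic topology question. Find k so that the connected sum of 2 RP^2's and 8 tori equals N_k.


Since a >= 1, the sum is non-orientable; each T^2 can be replaced by RP^2 # RP^2 (since T^2#RP^2 = 3RP^2).
Total crosscaps k = 2 + 2*8 = 18.
Check via chi: chi = 2*1 + 8*0 - (2+8-1)*2 = -16 = 2 - k = -16. Consistent.

18


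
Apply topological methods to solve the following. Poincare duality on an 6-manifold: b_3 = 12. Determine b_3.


Poincare duality for closed orientable n-manifolds: b_k = b_{n-k}.
Here n = 6, so b_3 = b_3 = 12

12


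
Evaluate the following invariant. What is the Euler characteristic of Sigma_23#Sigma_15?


chi(Sigma_23) = 2 - 2*23 = -44
chi(Sigma_15) = 2 - 2*15 = -28
For surfaces: chi(A#B) = chi(A) + chi(B) - 2.
chi = -44 + -28 - 2 = -74

-74


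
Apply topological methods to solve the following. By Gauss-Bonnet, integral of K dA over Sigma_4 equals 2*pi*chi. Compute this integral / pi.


Gauss-Bonnet: integral K dA = 2*pi*chi(M).
chi(Sigma_4) = 2 - 2*4 = -6.
(integral K dA)/pi = 2*chi = 2*(-6) = -12

-12


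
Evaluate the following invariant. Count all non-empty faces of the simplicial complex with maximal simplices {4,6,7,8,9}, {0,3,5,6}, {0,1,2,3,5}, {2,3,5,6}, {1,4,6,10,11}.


Each maximal simplex on m vertices has 2^m - 1 nonempty faces.
Take the union (dedupe shared faces).
Total distinct faces = 100

100


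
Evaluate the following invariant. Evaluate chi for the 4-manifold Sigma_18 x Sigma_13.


chi(Sigma_18) = 2 - 2*18 = -34
chi(Sigma_13) = 2 - 2*13 = -24
chi(product) = (-34) * (-24) = 816

816


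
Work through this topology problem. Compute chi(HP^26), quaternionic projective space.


HP^26 has one cell in each dimension 0, 4, ..., 4*26 (26+1 cells, all even-dim).
chi = 26 + 1 = 27

27


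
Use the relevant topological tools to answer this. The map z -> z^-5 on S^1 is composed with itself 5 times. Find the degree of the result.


deg(f) = -5. Degree is multiplicative: deg(f^5) = (deg f)^5.
deg(f^5) = (-5)^5 = -3125

-3125


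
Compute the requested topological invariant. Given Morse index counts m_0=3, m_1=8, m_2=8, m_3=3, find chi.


Morse theory: chi(M) = sum_k (-1)^k m_k where m_k = #(index-k critical points).
= (3) + (-8) + (8) + (-3) = 0

0


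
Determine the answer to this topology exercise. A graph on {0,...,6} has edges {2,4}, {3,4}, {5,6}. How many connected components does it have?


Run DFS/union-find over 7 vertices.
V = 7, E = 3.
Number of components = 4

4


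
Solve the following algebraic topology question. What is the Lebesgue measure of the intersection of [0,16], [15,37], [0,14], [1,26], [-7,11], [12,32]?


Intersection = [max(a_i), min(b_i)] = [15, 11].
Since 15 > 11, the intersection is empty.
Length = 0

0


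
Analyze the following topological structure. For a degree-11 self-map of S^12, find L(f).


On S^12: L(f) = tr(f_0*) + (-1)^12 tr(f_12*) = 1 + (-1)^12 * deg(f).
L(f) = 1 + (-1)^12 * 11 = 1 + 11 = 12

12


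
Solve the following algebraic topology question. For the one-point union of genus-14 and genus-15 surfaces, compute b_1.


For a wedge: H_1(A v B) = H_1(A) + H_1(B).
b_1(Sigma_14) = 28, b_1(Sigma_15) = 30.
b_1 = 28 + 30 = 58

58


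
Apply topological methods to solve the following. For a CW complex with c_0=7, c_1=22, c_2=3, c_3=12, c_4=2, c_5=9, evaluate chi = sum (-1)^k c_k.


chi = sum_k (-1)^k c_k.
= (-1)^0*7 + (-1)^1*22 + (-1)^2*3 + (-1)^3*12 + (-1)^4*2 + (-1)^5*9
= (7) + (-22) + (3) + (-12) + (2) + (-9)
= -31

-31


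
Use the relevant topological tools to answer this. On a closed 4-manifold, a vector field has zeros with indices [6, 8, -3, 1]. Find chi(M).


Poincare-Hopf: chi(M) = sum of indices of zeros.
chi = (6) + (8) + (-3) + (1) = 12

12


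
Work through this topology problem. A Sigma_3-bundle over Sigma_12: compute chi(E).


For a fiber bundle F -> E -> B (with CW structure): chi(E) = chi(B) * chi(F).
chi(Sigma_12) = -22, chi(Sigma_3) = -4.
chi(E) = (-22) * (-4) = 88

88


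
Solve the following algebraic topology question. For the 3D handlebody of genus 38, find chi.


A genus-g handlebody deformation retracts to a wedge of g circles.
chi(vee_g S^1) = 1 - g.
chi(H_38) = 1 - 38 = -37

-37


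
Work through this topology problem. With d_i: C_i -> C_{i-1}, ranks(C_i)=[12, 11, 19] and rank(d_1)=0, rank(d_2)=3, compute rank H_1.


rank H_k = rank(ker d_k) - rank(im d_{k+1}).
rank(ker d_1) = rank(C_1) - rank(d_1) = 11 - 0 = 11.
rank(im d_{1+1}) = 3.
rank H_1 = 11 - 3 = 8

8


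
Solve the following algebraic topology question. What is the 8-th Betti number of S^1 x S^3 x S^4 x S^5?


Each S^d has Poincare polynomial 1 + t^d.
The product S^1 x S^3 x S^4 x S^5 has Poincare polynomial prod(1+t^d_i).
Expanding: b_0=1, b_1=1, b_3=1, b_4=2, b_5=2, b_6=1, b_7=1, b_8=2, b_9=2, b_10=1, b_12=1, b_13=1.
b_8 = 2

2


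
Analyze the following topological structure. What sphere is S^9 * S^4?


Join of spheres: S^m * S^n = S^{m+n+1}.
dim = 9 + 4 + 1 = 14

14


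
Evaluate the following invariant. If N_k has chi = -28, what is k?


chi = 2 - k for closed non-orientable surfaces with k crosscaps.
-28 = 2 - k
k = 2 - (-28) = 30

30


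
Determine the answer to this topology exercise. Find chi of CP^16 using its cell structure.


CP^16 has one cell in each even dimension 0, 2, ..., 2*16 (16+1 cells total).
All cells are even-dimensional, so chi = number of cells.
chi = 16 + 1 = 17

17


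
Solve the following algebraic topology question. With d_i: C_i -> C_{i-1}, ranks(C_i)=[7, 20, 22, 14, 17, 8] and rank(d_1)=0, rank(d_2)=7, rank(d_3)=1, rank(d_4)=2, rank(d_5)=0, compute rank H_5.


rank H_k = rank(ker d_k) - rank(im d_{k+1}).
rank(ker d_5) = rank(C_5) - rank(d_5) = 8 - 0 = 8.
rank(im d_{5+1}) = 0.
rank H_5 = 8 - 0 = 8

8


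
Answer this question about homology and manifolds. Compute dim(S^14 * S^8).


Join of spheres: S^m * S^n = S^{m+n+1}.
dim = 14 + 8 + 1 = 23

23


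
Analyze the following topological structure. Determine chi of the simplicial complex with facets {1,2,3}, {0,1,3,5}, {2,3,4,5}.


Enumerate all faces; f-vector: f_0=6, f_1=12, f_2=9, f_3=2.
chi = sum (-1)^k f_k = 1

1


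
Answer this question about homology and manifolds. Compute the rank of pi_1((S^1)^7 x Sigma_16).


pi_1(A x B) = pi_1(A) x pi_1(B); rank of abelianization = b_1.
b_1(T^7) = 7, b_1(Sigma_16) = 2*16 = 32.
b_1(product) = 7 + 32 = 39

39


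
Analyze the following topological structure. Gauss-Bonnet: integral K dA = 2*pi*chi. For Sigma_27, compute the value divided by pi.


Gauss-Bonnet: integral K dA = 2*pi*chi(M).
chi(Sigma_27) = 2 - 2*27 = -52.
(integral K dA)/pi = 2*chi = 2*(-52) = -104

-104


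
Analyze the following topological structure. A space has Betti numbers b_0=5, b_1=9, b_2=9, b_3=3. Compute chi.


chi = sum_k (-1)^k b_k.
= (5) + (-9) + (9) + (-3)
= 2

2


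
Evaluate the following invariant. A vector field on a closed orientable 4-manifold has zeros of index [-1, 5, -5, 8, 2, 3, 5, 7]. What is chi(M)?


Poincare-Hopf: chi(M) = sum of indices of zeros.
chi = (-1) + (5) + (-5) + (8) + (2) + (3) + (5) + (7) = 24

24


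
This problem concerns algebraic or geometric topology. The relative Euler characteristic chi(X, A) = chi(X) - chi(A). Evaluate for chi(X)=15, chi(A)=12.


Relative Euler characteristic: chi(X, A) = chi(X) - chi(A).
= 15 - (12) = 3

3


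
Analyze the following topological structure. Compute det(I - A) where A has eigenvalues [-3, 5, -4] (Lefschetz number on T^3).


For a torus self-map: L(f) = det(I - A) where A acts on H_1.
L(f) = (1--3) * (1-5) * (1--4) = 4 * -4 * 5 = -80

-80


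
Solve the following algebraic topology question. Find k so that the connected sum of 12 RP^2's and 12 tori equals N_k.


Since a >= 1, the sum is non-orientable; each T^2 can be replaced by RP^2 # RP^2 (since T^2#RP^2 = 3RP^2).
Total crosscaps k = 12 + 2*12 = 36.
Check via chi: chi = 12*1 + 12*0 - (12+12-1)*2 = -34 = 2 - k = -34. Consistent.

36


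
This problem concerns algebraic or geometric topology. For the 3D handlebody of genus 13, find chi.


A genus-g handlebody deformation retracts to a wedge of g circles.
chi(vee_g S^1) = 1 - g.
chi(H_13) = 1 - 13 = -12

-12


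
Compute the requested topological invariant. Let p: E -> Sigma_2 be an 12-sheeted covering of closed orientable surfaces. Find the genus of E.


For an n-sheeted cover: chi(E) = n * chi(B).
chi(Sigma_2) = 2 - 2*2 = -2.
chi(E) = 12 * (-2) = -24.
genus(E) = (2 - chi(E))/2 = (2 - (-24))/2 = 26/2 = 13

13


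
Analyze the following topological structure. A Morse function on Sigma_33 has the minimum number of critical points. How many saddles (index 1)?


A perfect Morse function has m_k = b_k.
For Sigma_33: b_0=1, b_1=2g=66, b_2=1.
Saddles m_1 = 2g = 66

66


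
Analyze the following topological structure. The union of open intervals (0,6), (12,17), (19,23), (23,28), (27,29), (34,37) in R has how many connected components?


Sort and merge overlapping open intervals.
Merged: (0,6), (12,17), (19,23), (23,29), (34,37).
Number of components = 5

5


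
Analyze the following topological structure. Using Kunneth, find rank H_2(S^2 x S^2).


Each S^d has Poincare polynomial 1 + t^d.
The product S^2 x S^2 has Poincare polynomial prod(1+t^d_i).
Expanding: b_0=1, b_2=2, b_4=1.
b_2 = 2

2


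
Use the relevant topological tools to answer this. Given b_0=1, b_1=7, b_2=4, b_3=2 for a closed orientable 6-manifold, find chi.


By Poincare duality b_k = b_{6-k}, so full Betti numbers: b_0=1, b_1=7, b_2=4, b_3=2, b_4=4, b_5=7, b_6=1.
chi = sum (-1)^k b_k = -6

-6


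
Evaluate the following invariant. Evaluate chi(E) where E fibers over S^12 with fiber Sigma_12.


chi(S^12) = 2 (n even), chi(Sigma_12) = 2 - 2*12 = -22.
chi(E) = 2 * (-22) = -44

-44


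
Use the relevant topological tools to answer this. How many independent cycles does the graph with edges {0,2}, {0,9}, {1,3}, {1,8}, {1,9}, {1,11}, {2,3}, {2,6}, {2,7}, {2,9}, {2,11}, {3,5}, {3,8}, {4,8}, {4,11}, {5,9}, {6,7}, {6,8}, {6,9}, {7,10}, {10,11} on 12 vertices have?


b_1 = E - V + (number of components).
E = 21, V = 12, components = 1.
b_1 = 21 - 12 + 1 = 10

10


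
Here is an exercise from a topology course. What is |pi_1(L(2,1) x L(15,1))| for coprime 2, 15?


pi_1(X x Y) = pi_1(X) x pi_1(Y).
pi_1(L(2,1)) = Z/2, pi_1(L(15,1)) = Z/15.
|Z/2 x Z/15| = 2 * 15 = 30

30


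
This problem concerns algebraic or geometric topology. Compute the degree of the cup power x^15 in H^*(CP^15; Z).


|x| = 2 in H^*(CP^n).
|x^15| = 15 * |x| = 15 * 2 = 30

30


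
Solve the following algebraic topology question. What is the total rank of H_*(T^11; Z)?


b_k(T^11) = C(11,k), so the sum over k is sum_k C(11,k) = 2^11.
Total = 2^11 = 2048

2048


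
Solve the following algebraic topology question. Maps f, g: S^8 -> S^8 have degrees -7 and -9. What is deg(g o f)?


Degree is multiplicative under composition: deg(g o f) = deg(g) * deg(f).
= -9 * -7 = 63

63


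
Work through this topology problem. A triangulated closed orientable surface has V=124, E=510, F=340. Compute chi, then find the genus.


chi = V - E + F = 124 - 510 + 340 = -46
For orientable closed surface: chi = 2 - 2g, so g = (2 - chi)/2.
g = (2 - (-46)) / 2 = 48 / 2 = 24

24


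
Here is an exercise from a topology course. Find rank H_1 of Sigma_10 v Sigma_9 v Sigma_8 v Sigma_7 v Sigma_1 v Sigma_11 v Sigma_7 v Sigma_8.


For a wedge X v Y: reduced H_k(X v Y) = H_k(X) + H_k(Y).
Each Sigma_g contributes b_1 = 2g.
b_1 = 20 + 18 + 16 + 14 + 2 + 22 + 14 + 16 = 122

122


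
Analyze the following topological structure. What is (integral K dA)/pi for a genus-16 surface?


Gauss-Bonnet: integral K dA = 2*pi*chi(M).
chi(Sigma_16) = 2 - 2*16 = -30.
(integral K dA)/pi = 2*chi = 2*(-30) = -60

-60


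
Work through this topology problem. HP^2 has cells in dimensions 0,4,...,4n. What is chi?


HP^2 has one cell in each dimension 0, 4, ..., 4*2 (2+1 cells, all even-dim).
chi = 2 + 1 = 3

3


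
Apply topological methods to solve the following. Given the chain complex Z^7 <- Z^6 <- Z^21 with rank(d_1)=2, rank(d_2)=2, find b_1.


rank H_k = rank(ker d_k) - rank(im d_{k+1}).
rank(ker d_1) = rank(C_1) - rank(d_1) = 6 - 2 = 4.
rank(im d_{1+1}) = 2.
rank H_1 = 4 - 2 = 2

2


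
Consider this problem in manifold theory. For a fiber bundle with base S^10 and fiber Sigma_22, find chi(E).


chi(S^10) = 2 (n even), chi(Sigma_22) = 2 - 2*22 = -42.
chi(E) = 2 * (-42) = -84

-84


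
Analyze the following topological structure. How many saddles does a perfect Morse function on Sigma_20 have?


A perfect Morse function has m_k = b_k.
For Sigma_20: b_0=1, b_1=2g=40, b_2=1.
Saddles m_1 = 2g = 40

40


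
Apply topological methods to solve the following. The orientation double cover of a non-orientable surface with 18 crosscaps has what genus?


chi(N_18) = 2 - 18 = -16.
Double cover: chi(Sigma_g) = 2 * chi(N_18) = 2*(-16) = -32.
2 - 2g = -32, so g = (2 - (-32))/2 = 34/2 = 17

17


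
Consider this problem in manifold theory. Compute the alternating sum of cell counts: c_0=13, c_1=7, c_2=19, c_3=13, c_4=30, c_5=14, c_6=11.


chi = sum_k (-1)^k c_k.
= (-1)^0*13 + (-1)^1*7 + (-1)^2*19 + (-1)^3*13 + (-1)^4*30 + (-1)^5*14 + (-1)^6*11
= (13) + (-7) + (19) + (-13) + (30) + (-14) + (11)
= 39

39


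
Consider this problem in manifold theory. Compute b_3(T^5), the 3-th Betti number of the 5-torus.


By the Kunneth formula, b_k(T^n) = C(n,k).
b_3(T^5) = C(5,3).
C(5,3) = 5!/(3!*2!) = 10

10


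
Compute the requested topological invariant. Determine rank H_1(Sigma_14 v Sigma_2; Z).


For a wedge: H_1(A v B) = H_1(A) + H_1(B).
b_1(Sigma_14) = 28, b_1(Sigma_2) = 4.
b_1 = 28 + 4 = 32

32


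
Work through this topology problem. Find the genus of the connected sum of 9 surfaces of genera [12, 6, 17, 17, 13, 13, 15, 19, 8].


Genus is additive under connected sum of orientable surfaces.
g = 12 + 6 + 17 + 17 + 13 + 13 + 15 + 19 + 8 = 120

120


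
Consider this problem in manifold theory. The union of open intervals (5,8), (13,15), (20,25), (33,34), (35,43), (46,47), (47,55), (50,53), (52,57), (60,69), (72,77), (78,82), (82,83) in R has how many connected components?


Sort and merge overlapping open intervals.
Merged: (5,8), (13,15), (20,25), (33,34), (35,43), (46,47), (47,57), (60,69), (72,77), (78,82), (82,83).
Number of components = 11

11


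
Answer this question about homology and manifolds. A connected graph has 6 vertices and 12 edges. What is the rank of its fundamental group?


For a connected graph: rank(pi_1) = b_1 = E - V + 1 = 1 - chi.
chi = V - E = 6 - 12 = -6.
rank = 1 - (-6) = 12 - 6 + 1 = 7

7


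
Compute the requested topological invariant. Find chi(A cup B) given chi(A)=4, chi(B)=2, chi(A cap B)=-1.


chi(A cup B) = chi(A) + chi(B) - chi(A cap B)
= 4 + (2) - (-1)
= 7

7


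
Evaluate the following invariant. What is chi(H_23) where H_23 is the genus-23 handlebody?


A genus-g handlebody deformation retracts to a wedge of g circles.
chi(vee_g S^1) = 1 - g.
chi(H_23) = 1 - 23 = -22

-22


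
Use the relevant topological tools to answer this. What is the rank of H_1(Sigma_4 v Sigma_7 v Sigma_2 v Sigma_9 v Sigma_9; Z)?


For a wedge X v Y: reduced H_k(X v Y) = H_k(X) + H_k(Y).
Each Sigma_g contributes b_1 = 2g.
b_1 = 8 + 14 + 4 + 18 + 18 = 62

62


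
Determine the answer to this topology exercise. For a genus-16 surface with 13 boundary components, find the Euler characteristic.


For a compact orientable surface with genus g and b boundary components: chi = 2 - 2g - b.
chi = 2 - 2*16 - 13 = 2 - 32 - 13 = -43

-43


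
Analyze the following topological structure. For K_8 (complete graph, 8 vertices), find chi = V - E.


K_8: V = 8, E = C(8,2) = 28.
chi = V - E = 8 - 28 = -20

-20


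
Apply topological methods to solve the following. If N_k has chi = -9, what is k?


chi = 2 - k for closed non-orientable surfaces with k crosscaps.
-9 = 2 - k
k = 2 - (-9) = 11

11


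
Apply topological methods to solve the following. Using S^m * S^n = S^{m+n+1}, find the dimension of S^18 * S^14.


Join of spheres: S^m * S^n = S^{m+n+1}.
dim = 18 + 14 + 1 = 33

33


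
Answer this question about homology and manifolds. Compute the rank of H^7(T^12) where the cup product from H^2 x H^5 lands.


Cup product: H^p x H^q -> H^{p+q}; here p+q = 2+5 = 7.
rank H^k(T^n) = C(n,k).
C(12,7) = 792

792


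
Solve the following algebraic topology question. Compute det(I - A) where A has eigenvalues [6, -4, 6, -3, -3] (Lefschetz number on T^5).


For a torus self-map: L(f) = det(I - A) where A acts on H_1.
L(f) = (1-6) * (1--4) * (1-6) * (1--3) * (1--3) = -5 * 5 * -5 * 4 * 4 = 2000

2000


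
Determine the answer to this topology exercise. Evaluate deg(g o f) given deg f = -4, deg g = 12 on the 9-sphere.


Degree is multiplicative under composition: deg(g o f) = deg(g) * deg(f).
= 12 * -4 = -48

-48


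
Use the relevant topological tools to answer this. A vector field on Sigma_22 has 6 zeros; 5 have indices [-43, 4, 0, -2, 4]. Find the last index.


Poincare-Hopf: sum of indices = chi(M).
chi(Sigma_22) = 2 - 2*22 = -42.
Sum of known indices = -37.
x = chi - (sum known) = -42 - (-37) = -5

-5


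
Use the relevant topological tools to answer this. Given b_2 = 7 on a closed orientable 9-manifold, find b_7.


Poincare duality for closed orientable n-manifolds: b_k = b_{n-k}.
Here n = 9, so b_7 = b_2 = 7

7


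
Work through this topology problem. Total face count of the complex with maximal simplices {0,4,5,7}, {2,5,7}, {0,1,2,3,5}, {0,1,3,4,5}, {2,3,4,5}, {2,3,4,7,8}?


Each maximal simplex on m vertices has 2^m - 1 nonempty faces.
Take the union (dedupe shared faces).
Total distinct faces = 82

82


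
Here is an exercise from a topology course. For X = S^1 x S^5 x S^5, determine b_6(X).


Each S^d has Poincare polynomial 1 + t^d.
The product S^1 x S^5 x S^5 has Poincare polynomial prod(1+t^d_i).
Expanding: b_0=1, b_1=1, b_5=2, b_6=2, b_10=1, b_11=1.
b_6 = 2

2


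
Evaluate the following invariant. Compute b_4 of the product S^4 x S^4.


Each S^d has Poincare polynomial 1 + t^d.
The product S^4 x S^4 has Poincare polynomial prod(1+t^d_i).
Expanding: b_0=1, b_4=2, b_8=1.
b_4 = 2

2


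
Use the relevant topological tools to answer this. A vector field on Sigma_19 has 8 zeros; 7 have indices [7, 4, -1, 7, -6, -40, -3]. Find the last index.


Poincare-Hopf: sum of indices = chi(M).
chi(Sigma_19) = 2 - 2*19 = -36.
Sum of known indices = -32.
x = chi - (sum known) = -36 - (-32) = -4

-4


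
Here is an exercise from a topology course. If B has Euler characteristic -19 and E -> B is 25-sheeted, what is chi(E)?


For a finite covering: chi(E) = (number of sheets) * chi(B).
chi(E) = 25 * (-19) = -475

-475


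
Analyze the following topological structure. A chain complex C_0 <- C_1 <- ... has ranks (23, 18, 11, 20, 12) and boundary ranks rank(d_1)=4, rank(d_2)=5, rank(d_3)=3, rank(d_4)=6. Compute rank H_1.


rank H_k = rank(ker d_k) - rank(im d_{k+1}).
rank(ker d_1) = rank(C_1) - rank(d_1) = 18 - 4 = 14.
rank(im d_{1+1}) = 5.
rank H_1 = 14 - 5 = 9

9
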